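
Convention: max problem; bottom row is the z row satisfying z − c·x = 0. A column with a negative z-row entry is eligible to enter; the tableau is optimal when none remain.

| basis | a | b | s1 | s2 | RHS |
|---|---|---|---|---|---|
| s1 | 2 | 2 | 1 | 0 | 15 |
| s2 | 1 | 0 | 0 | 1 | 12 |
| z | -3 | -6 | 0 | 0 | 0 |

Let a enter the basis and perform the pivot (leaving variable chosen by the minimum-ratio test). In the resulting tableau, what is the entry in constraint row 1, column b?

Ratio test on column a — row 1: 15/2 = 15/2; row 2: 12/1 = 12. Minimum is 15/2 at row 1 (s1 leaves); pivot element 2.
Divide row 1 by 2; eliminate column a from the other rows.
In the new row 1, the b entry is the old entry divided by the pivot: 2/2 = 1.

1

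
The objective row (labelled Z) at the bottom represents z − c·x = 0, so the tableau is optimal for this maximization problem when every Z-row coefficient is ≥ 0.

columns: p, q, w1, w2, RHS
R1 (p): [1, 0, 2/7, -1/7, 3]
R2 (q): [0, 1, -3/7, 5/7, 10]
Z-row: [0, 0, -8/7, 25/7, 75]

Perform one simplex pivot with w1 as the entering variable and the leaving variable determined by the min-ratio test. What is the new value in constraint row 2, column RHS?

Ratio test on column w1 — row 1: 3/(2/7) = 21/2; row 2: entry -3/7 ≤ 0. Minimum is 21/2 at row 1 (p leaves); pivot element 2/7.
Divide row 1 by 2/7; eliminate column w1 from the other rows.
Row 2 update in column RHS: 10 − (-3/7)·(21/2) = 29/2.

29/2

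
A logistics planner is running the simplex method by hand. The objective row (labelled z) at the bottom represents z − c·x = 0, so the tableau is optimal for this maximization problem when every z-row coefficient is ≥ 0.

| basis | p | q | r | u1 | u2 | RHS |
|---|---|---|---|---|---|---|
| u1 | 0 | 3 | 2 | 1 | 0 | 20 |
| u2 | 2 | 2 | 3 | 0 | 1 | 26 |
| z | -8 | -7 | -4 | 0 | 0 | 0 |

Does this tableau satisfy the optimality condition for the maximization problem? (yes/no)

no

The z-row has a negative entry -8 in column p, so it is not optimal.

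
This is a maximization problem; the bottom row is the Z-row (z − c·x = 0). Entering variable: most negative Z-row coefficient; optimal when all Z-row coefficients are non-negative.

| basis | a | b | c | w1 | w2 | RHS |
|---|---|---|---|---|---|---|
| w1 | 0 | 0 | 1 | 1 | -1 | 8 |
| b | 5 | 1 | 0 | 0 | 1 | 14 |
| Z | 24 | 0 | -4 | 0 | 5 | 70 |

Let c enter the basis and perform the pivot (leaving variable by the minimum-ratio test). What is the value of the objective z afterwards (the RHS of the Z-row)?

Ratio test on column c — row 1: 8/1 = 8; row 2: entry 0 ≤ 0. Minimum is 8 at row 1 (w1 leaves); pivot element 1.
Pivot on row 1; the Z-row RHS becomes 70 − (-4)·8 = 102.

102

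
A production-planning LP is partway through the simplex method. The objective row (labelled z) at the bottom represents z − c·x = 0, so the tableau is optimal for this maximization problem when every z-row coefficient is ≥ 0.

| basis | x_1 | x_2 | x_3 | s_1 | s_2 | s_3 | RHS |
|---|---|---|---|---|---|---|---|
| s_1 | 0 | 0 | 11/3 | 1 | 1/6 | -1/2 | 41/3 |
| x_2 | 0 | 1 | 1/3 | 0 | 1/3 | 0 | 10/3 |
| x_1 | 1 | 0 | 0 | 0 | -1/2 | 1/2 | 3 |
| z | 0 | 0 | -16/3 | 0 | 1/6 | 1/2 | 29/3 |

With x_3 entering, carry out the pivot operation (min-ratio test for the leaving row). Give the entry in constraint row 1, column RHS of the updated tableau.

41/11

Ratio test on column x_3 — row 1: (41/3)/(11/3) = 41/11; row 2: (10/3)/(1/3) = 10; row 3: entry 0 ≤ 0. Minimum is 41/11 at row 1 (s_1 leaves); pivot element 11/3.
Divide row 1 by 11/3; eliminate column x_3 from the other rows.
In the new row 1, the RHS entry is the old entry divided by the pivot: (41/3)/(11/3) = 41/11.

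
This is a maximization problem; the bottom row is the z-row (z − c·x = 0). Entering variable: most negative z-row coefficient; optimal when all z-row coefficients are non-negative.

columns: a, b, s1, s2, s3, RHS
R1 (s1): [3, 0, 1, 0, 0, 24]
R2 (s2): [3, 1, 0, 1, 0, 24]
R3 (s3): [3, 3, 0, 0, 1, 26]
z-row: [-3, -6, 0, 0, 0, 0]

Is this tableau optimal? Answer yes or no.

The z-row has a negative entry -6 in column b, so it is not optimal.

no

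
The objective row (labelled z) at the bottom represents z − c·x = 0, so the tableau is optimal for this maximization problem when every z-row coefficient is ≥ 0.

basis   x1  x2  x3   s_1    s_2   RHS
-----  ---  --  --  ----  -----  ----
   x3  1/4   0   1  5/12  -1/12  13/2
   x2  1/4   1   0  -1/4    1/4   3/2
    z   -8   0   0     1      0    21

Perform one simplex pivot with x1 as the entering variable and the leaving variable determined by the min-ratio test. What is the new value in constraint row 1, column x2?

-1

Ratio test on column x1 — row 1: (13/2)/(1/4) = 26; row 2: (3/2)/(1/4) = 6. Minimum is 6 at row 2 (x2 leaves); pivot element 1/4.
Divide row 2 by 1/4; eliminate column x1 from the other rows.
Row 1 update in column x2: 0 − (1/4)·4 = -1.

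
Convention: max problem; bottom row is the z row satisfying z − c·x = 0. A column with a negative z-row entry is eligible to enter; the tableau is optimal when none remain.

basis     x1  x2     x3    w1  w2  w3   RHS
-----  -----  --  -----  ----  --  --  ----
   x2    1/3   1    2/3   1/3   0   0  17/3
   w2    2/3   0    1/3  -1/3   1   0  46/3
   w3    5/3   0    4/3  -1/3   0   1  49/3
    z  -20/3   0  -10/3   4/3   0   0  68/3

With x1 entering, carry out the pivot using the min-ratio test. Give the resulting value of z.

Ratio test on column x1 — row 1: (17/3)/(1/3) = 17; row 2: (46/3)/(2/3) = 23; row 3: (49/3)/(5/3) = 49/5. Minimum is 49/5 at row 3 (w3 leaves); pivot element 5/3.
Pivot on row 3; the z-row RHS becomes 68/3 − (-20/3)·(49/5) = 88.

88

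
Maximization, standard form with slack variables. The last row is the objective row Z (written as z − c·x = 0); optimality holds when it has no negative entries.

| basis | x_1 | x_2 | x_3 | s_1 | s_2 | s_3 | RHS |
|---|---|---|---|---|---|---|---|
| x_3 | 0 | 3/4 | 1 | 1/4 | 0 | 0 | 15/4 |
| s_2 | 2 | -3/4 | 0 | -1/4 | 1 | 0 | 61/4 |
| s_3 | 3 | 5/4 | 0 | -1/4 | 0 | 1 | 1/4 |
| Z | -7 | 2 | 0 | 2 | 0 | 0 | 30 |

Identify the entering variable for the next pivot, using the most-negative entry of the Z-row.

Negative Z-row entries: x_1: -7.
The most negative is -7 in column x_1, so x_1 enters.

x_1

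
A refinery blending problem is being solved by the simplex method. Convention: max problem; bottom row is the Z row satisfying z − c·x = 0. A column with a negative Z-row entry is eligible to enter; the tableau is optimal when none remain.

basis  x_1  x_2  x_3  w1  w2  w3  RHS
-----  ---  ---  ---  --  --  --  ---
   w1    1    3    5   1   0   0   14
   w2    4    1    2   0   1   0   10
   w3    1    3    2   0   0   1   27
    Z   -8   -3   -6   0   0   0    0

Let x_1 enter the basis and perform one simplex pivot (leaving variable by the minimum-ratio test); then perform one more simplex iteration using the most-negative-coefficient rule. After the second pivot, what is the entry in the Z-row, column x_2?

2/9

Ratio test on column x_1 — row 1: 14/1 = 14; row 2: 10/4 = 5/2; row 3: 27/1 = 27. Minimum is 5/2 at row 2 (w2 leaves); pivot element 4.
Divide row 2 by 4; eliminate column x_1 from the other rows.
Second iteration: most negative Z-row entry is -2 in column x_3, so x_3 enters.
Ratio test on column x_3 — row 1: (23/2)/(9/2) = 23/9; row 2: (5/2)/(1/2) = 5; row 3: (49/2)/(3/2) = 49/3. Minimum is 23/9 at row 1 (w1 leaves); pivot element 9/2.
Divide row 1 by 9/2; eliminate column x_3 from the other rows.
After both pivots, the entry at the Z-row, column x_2 is 2/9.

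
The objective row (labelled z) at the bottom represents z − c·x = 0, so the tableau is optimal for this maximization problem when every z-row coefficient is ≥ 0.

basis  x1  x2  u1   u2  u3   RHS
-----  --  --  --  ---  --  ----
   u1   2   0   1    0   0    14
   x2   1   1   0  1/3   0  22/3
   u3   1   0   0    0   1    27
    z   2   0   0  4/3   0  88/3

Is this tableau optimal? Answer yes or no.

yes

Every z-row coefficient is ≥ 0, so the tableau is optimal.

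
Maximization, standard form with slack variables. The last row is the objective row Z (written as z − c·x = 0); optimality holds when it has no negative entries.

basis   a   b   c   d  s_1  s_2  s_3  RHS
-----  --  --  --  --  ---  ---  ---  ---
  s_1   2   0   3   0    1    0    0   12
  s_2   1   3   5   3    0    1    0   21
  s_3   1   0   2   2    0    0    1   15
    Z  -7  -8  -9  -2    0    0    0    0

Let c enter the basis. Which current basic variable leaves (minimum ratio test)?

Column c entries and ratios — s_1: 12/3 = 4; s_2: 21/5 = 21/5; s_3: 15/2 = 15/2.
Smallest ratio is 4 in the row of s_1, so s_1 leaves.

s_1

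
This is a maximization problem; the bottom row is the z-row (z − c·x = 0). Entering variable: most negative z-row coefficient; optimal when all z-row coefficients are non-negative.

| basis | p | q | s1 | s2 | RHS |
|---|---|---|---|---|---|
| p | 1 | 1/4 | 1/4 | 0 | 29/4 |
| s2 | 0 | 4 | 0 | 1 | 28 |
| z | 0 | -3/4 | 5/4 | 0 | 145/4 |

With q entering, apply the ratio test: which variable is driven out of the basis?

Column q entries and ratios — p: (29/4)/(1/4) = 29; s2: 28/4 = 7.
Smallest ratio is 7 in the row of s2, so s2 leaves.

s2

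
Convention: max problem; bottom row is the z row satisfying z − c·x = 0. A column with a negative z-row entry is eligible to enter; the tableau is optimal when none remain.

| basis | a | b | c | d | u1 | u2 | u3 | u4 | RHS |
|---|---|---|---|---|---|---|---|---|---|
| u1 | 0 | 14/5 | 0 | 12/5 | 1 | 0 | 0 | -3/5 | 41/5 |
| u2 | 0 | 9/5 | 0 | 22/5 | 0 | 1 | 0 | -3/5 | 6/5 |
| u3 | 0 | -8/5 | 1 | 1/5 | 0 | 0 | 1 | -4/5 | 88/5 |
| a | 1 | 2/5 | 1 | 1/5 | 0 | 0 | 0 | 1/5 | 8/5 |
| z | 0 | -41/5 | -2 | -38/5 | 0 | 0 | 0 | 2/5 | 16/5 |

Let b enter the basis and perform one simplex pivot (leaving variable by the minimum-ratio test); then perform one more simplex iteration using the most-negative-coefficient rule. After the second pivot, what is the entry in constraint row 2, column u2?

Ratio test on column b — row 1: (41/5)/(14/5) = 41/14; row 2: (6/5)/(9/5) = 2/3; row 3: entry -8/5 ≤ 0; row 4: (8/5)/(2/5) = 4. Minimum is 2/3 at row 2 (u2 leaves); pivot element 9/5.
Divide row 2 by 9/5; eliminate column b from the other rows.
Second iteration: most negative z-row entry is -7/3 in column u4, so u4 enters.
Ratio test on column u4 — row 1: (19/3)/(1/3) = 19; row 2: entry -1/3 ≤ 0; row 3: entry -4/3 ≤ 0; row 4: (4/3)/(1/3) = 4. Minimum is 4 at row 4 (a leaves); pivot element 1/3.
Divide row 4 by 1/3; eliminate column u4 from the other rows.
After both pivots, the entry at constraint row 2, column u2 is 1/3.

1/3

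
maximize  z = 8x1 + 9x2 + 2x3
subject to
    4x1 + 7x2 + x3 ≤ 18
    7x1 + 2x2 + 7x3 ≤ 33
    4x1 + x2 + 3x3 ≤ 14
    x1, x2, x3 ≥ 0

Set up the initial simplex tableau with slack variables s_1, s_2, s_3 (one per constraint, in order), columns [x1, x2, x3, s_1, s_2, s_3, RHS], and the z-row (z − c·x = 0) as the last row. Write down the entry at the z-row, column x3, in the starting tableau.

The z-row carries the negated objective coefficients: the x3 entry is -2.

-2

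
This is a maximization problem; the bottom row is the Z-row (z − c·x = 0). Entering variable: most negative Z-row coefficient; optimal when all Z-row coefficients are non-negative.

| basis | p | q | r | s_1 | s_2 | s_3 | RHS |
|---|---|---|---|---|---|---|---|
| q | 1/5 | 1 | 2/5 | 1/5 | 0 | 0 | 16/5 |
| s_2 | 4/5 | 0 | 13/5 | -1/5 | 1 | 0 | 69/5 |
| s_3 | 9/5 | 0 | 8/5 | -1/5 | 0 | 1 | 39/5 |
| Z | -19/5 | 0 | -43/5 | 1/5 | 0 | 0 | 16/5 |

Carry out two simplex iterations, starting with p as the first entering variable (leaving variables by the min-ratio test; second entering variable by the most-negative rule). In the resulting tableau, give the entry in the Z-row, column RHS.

361/8

Ratio test on column p — row 1: (16/5)/(1/5) = 16; row 2: (69/5)/(4/5) = 69/4; row 3: (39/5)/(9/5) = 13/3. Minimum is 13/3 at row 3 (s_3 leaves); pivot element 9/5.
Divide row 3 by 9/5; eliminate column p from the other rows.
Second iteration: most negative Z-row entry is -47/9 in column r, so r enters.
Ratio test on column r — row 1: (7/3)/(2/9) = 21/2; row 2: (31/3)/(17/9) = 93/17; row 3: (13/3)/(8/9) = 39/8. Minimum is 39/8 at row 3 (p leaves); pivot element 8/9.
Divide row 3 by 8/9; eliminate column r from the other rows.
After both pivots, the entry at the Z-row, column RHS is 361/8.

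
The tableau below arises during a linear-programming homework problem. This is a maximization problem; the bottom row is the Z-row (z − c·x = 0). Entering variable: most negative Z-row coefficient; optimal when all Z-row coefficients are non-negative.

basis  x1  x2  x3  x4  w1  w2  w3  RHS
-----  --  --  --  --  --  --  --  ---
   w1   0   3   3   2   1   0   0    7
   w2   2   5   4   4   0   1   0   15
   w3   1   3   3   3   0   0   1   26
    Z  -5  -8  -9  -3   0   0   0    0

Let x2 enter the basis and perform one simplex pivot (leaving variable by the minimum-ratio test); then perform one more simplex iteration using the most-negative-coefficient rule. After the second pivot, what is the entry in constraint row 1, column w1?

1/3

Ratio test on column x2 — row 1: 7/3 = 7/3; row 2: 15/5 = 3; row 3: 26/3 = 26/3. Minimum is 7/3 at row 1 (w1 leaves); pivot element 3.
Divide row 1 by 3; eliminate column x2 from the other rows.
Second iteration: most negative Z-row entry is -5 in column x1, so x1 enters.
Ratio test on column x1 — row 1: entry 0 ≤ 0; row 2: (10/3)/2 = 5/3; row 3: 19/1 = 19. Minimum is 5/3 at row 2 (w2 leaves); pivot element 2.
Divide row 2 by 2; eliminate column x1 from the other rows.
After both pivots, the entry at constraint row 1, column w1 is 1/3.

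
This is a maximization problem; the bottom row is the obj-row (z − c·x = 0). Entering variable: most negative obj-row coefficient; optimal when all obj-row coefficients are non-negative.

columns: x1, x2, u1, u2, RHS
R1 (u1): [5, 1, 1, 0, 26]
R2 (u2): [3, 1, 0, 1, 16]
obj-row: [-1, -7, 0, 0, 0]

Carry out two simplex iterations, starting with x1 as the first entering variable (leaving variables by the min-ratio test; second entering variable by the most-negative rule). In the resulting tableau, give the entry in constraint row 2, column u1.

-3/2

Ratio test on column x1 — row 1: 26/5 = 26/5; row 2: 16/3 = 16/3. Minimum is 26/5 at row 1 (u1 leaves); pivot element 5.
Divide row 1 by 5; eliminate column x1 from the other rows.
Second iteration: most negative obj-row entry is -34/5 in column x2, so x2 enters.
Ratio test on column x2 — row 1: (26/5)/(1/5) = 26; row 2: (2/5)/(2/5) = 1. Minimum is 1 at row 2 (u2 leaves); pivot element 2/5.
Divide row 2 by 2/5; eliminate column x2 from the other rows.
After both pivots, the entry at constraint row 2, column u1 is -3/2.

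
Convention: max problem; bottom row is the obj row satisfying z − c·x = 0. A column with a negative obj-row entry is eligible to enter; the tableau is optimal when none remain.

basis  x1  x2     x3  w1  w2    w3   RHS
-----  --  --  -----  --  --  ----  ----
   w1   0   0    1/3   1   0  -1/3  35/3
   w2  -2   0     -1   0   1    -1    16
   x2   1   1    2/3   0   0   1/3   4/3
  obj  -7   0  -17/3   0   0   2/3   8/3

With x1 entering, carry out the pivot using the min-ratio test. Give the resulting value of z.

Ratio test on column x1 — row 1: entry 0 ≤ 0; row 2: entry -2 ≤ 0; row 3: (4/3)/1 = 4/3. Minimum is 4/3 at row 3 (x2 leaves); pivot element 1.
Pivot on row 3; the obj-row RHS becomes 8/3 − (-7)·(4/3) = 12.

12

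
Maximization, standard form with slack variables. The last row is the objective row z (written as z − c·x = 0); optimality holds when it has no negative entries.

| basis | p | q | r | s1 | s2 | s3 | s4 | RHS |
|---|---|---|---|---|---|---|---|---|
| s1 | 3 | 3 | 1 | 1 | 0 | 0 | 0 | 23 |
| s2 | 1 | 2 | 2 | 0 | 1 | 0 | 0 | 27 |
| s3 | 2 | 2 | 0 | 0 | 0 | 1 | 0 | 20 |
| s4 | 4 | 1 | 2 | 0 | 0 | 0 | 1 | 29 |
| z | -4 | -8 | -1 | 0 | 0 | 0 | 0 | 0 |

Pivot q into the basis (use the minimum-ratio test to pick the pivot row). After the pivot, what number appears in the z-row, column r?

Ratio test on column q — row 1: 23/3 = 23/3; row 2: 27/2 = 27/2; row 3: 20/2 = 10; row 4: 29/1 = 29. Minimum is 23/3 at row 1 (s1 leaves); pivot element 3.
Divide row 1 by 3; eliminate column q from the other rows.
z-row update in column r: -1 − (-8)·(1/3) = 5/3.

5/3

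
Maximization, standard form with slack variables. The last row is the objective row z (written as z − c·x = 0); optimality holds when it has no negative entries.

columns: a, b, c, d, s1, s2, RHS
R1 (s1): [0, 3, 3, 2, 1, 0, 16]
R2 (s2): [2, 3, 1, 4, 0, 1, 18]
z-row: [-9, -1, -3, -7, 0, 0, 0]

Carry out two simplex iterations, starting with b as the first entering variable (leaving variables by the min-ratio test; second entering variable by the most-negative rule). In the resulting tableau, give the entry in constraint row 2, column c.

Ratio test on column b — row 1: 16/3 = 16/3; row 2: 18/3 = 6. Minimum is 16/3 at row 1 (s1 leaves); pivot element 3.
Divide row 1 by 3; eliminate column b from the other rows.
Second iteration: most negative z-row entry is -9 in column a, so a enters.
Ratio test on column a — row 1: entry 0 ≤ 0; row 2: 2/2 = 1. Minimum is 1 at row 2 (s2 leaves); pivot element 2.
Divide row 2 by 2; eliminate column a from the other rows.
After both pivots, the entry at constraint row 2, column c is -1.

-1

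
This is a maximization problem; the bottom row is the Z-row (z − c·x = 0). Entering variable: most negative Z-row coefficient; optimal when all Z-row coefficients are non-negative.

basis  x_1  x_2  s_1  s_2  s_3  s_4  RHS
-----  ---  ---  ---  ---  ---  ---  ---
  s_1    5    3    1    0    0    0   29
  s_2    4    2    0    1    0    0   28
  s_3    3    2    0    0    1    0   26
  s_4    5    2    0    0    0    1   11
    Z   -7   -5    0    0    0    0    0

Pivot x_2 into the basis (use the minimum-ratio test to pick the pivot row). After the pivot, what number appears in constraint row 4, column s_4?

Ratio test on column x_2 — row 1: 29/3 = 29/3; row 2: 28/2 = 14; row 3: 26/2 = 13; row 4: 11/2 = 11/2. Minimum is 11/2 at row 4 (s_4 leaves); pivot element 2.
Divide row 4 by 2; eliminate column x_2 from the other rows.
In the new row 4, the s_4 entry is the old entry divided by the pivot: 1/2 = 1/2.

1/2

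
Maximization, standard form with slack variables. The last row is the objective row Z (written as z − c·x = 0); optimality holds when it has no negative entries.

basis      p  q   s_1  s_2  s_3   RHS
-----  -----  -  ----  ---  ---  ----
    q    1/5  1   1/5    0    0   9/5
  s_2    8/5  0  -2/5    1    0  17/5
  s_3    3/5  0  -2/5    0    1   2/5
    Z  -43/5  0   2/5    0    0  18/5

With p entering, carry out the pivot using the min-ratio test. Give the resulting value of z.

28/3

Ratio test on column p — row 1: (9/5)/(1/5) = 9; row 2: (17/5)/(8/5) = 17/8; row 3: (2/5)/(3/5) = 2/3. Minimum is 2/3 at row 3 (s_3 leaves); pivot element 3/5.
Pivot on row 3; the Z-row RHS becomes 18/5 − (-43/5)·(2/3) = 28/3.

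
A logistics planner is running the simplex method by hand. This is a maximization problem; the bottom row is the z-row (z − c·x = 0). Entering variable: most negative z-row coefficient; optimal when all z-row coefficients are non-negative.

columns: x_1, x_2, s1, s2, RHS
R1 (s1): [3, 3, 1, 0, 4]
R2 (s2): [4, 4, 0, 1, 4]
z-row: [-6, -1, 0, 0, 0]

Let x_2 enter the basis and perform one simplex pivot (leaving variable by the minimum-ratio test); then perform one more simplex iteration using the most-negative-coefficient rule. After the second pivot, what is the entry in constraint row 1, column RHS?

Ratio test on column x_2 — row 1: 4/3 = 4/3; row 2: 4/4 = 1. Minimum is 1 at row 2 (s2 leaves); pivot element 4.
Divide row 2 by 4; eliminate column x_2 from the other rows.
Second iteration: most negative z-row entry is -5 in column x_1, so x_1 enters.
Ratio test on column x_1 — row 1: entry 0 ≤ 0; row 2: 1/1 = 1. Minimum is 1 at row 2 (x_2 leaves); pivot element 1.
Divide row 2 by 1; eliminate column x_1 from the other rows.
After both pivots, the entry at constraint row 1, column RHS is 1.

1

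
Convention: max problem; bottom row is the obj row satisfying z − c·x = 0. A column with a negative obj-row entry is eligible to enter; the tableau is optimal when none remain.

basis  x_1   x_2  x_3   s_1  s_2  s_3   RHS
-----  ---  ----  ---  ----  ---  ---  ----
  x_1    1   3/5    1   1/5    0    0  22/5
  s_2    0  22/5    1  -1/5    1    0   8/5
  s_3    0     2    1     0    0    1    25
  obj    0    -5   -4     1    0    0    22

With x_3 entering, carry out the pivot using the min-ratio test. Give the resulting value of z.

142/5

Ratio test on column x_3 — row 1: (22/5)/1 = 22/5; row 2: (8/5)/1 = 8/5; row 3: 25/1 = 25. Minimum is 8/5 at row 2 (s_2 leaves); pivot element 1.
Pivot on row 2; the obj-row RHS becomes 22 − (-4)·(8/5) = 142/5.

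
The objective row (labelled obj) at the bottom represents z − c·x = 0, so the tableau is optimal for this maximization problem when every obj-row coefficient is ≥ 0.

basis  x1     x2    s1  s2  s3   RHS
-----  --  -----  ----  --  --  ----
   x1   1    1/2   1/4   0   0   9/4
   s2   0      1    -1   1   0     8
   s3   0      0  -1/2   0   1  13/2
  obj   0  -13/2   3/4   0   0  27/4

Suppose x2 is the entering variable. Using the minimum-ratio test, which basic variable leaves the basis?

x1

Column x2 entries and ratios — x1: (9/4)/(1/2) = 9/2; s2: 8/1 = 8; s3: 0 ≤ 0, skip.
Smallest ratio is 9/2 in the row of x1, so x1 leaves.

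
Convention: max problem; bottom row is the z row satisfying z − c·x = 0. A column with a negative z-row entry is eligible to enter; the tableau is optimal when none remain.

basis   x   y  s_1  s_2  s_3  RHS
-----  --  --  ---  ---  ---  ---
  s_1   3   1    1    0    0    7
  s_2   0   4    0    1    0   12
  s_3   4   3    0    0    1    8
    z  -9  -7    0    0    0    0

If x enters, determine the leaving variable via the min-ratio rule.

Column x entries and ratios — s_1: 7/3 = 7/3; s_2: 0 ≤ 0, skip; s_3: 8/4 = 2.
Smallest ratio is 2 in the row of s_3, so s_3 leaves.

s_3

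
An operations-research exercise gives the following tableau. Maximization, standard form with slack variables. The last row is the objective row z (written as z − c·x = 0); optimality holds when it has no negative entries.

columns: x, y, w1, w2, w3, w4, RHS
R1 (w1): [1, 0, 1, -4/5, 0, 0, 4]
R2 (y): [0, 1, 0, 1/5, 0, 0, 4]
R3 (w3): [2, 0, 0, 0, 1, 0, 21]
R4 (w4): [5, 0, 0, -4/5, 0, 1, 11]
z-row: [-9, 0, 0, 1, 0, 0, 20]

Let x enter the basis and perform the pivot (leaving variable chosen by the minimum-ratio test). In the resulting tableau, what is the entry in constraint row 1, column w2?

-16/25

Ratio test on column x — row 1: 4/1 = 4; row 2: entry 0 ≤ 0; row 3: 21/2 = 21/2; row 4: 11/5 = 11/5. Minimum is 11/5 at row 4 (w4 leaves); pivot element 5.
Divide row 4 by 5; eliminate column x from the other rows.
Row 1 update in column w2: -4/5 − 1·(-4/25) = -16/25.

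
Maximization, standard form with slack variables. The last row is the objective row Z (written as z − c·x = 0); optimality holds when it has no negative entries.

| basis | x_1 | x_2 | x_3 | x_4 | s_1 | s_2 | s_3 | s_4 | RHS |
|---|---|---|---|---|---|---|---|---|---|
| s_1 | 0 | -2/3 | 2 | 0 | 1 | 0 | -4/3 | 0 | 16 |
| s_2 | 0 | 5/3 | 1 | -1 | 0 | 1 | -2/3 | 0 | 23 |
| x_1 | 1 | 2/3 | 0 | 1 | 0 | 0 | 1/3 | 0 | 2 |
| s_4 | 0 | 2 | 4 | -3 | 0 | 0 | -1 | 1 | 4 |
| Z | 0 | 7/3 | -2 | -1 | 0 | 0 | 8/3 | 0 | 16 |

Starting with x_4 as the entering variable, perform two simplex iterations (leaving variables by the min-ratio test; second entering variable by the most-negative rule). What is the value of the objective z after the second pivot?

23

Ratio test on column x_4 — row 1: entry 0 ≤ 0; row 2: entry -1 ≤ 0; row 3: 2/1 = 2; row 4: entry -3 ≤ 0. Minimum is 2 at row 3 (x_1 leaves); pivot element 1.
Pivot on row 3; the Z-row RHS becomes 16 − (-1)·2 = 18.
Next entering variable (most negative Z-row entry -2): x_3.
Ratio test on column x_3 — row 1: 16/2 = 8; row 2: 25/1 = 25; row 3: entry 0 ≤ 0; row 4: 10/4 = 5/2. Minimum is 5/2 at row 4 (s_4 leaves); pivot element 4.
After the second pivot the Z-row RHS is 18 − (-2)·(5/2) = 23.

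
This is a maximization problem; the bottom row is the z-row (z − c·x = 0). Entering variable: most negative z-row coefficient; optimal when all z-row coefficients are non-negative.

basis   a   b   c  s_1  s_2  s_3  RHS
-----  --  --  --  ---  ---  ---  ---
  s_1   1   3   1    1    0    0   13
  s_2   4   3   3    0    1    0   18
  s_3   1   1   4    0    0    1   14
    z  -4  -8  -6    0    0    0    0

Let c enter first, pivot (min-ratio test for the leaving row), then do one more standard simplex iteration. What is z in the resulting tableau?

128/3

Ratio test on column c — row 1: 13/1 = 13; row 2: 18/3 = 6; row 3: 14/4 = 7/2. Minimum is 7/2 at row 3 (s_3 leaves); pivot element 4.
Pivot on row 3; the z-row RHS becomes 0 − (-6)·(7/2) = 21.
Next entering variable (most negative z-row entry -13/2): b.
Ratio test on column b — row 1: (19/2)/(11/4) = 38/11; row 2: (15/2)/(9/4) = 10/3; row 3: (7/2)/(1/4) = 14. Minimum is 10/3 at row 2 (s_2 leaves); pivot element 9/4.
After the second pivot the z-row RHS is 21 − (-13/2)·(10/3) = 128/3.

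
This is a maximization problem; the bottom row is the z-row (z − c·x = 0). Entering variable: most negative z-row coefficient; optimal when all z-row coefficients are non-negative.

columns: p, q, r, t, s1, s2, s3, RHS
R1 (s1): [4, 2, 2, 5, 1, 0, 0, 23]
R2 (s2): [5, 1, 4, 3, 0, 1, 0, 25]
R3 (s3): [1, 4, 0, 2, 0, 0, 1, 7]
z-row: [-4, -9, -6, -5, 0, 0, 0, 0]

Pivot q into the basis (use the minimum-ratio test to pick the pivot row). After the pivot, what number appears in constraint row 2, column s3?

Ratio test on column q — row 1: 23/2 = 23/2; row 2: 25/1 = 25; row 3: 7/4 = 7/4. Minimum is 7/4 at row 3 (s3 leaves); pivot element 4.
Divide row 3 by 4; eliminate column q from the other rows.
Row 2 update in column s3: 0 − 1·(1/4) = -1/4.

-1/4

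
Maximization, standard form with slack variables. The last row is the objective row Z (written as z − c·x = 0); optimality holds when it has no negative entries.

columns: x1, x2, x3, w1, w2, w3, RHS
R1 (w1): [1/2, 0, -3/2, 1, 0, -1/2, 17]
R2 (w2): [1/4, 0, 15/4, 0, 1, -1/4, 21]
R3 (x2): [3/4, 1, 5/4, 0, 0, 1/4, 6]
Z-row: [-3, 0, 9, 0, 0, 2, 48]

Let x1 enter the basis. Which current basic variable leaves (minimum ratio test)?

Column x1 entries and ratios — w1: 17/(1/2) = 34; w2: 21/(1/4) = 84; x2: 6/(3/4) = 8.
Smallest ratio is 8 in the row of x2, so x2 leaves.

x2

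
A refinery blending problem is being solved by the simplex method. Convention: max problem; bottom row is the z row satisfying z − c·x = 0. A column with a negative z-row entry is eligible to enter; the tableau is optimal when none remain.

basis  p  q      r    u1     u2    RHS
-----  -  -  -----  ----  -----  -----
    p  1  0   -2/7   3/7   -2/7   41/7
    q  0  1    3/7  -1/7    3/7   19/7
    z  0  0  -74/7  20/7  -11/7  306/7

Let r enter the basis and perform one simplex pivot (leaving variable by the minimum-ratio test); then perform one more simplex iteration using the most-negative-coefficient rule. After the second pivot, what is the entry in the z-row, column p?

Ratio test on column r — row 1: entry -2/7 ≤ 0; row 2: (19/7)/(3/7) = 19/3. Minimum is 19/3 at row 2 (q leaves); pivot element 3/7.
Divide row 2 by 3/7; eliminate column r from the other rows.
Second iteration: most negative z-row entry is -2/3 in column u1, so u1 enters.
Ratio test on column u1 — row 1: (23/3)/(1/3) = 23; row 2: entry -1/3 ≤ 0. Minimum is 23 at row 1 (p leaves); pivot element 1/3.
Divide row 1 by 1/3; eliminate column u1 from the other rows.
After both pivots, the entry at the z-row, column p is 2.

2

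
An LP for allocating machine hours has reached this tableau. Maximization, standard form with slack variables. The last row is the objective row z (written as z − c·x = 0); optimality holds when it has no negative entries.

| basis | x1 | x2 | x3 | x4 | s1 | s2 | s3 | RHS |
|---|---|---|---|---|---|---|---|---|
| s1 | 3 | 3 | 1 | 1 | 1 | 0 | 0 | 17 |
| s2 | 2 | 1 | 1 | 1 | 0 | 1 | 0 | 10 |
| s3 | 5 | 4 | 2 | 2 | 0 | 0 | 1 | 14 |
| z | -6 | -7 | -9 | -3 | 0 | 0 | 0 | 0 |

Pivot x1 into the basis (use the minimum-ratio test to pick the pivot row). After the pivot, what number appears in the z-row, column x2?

-11/5

Ratio test on column x1 — row 1: 17/3 = 17/3; row 2: 10/2 = 5; row 3: 14/5 = 14/5. Minimum is 14/5 at row 3 (s3 leaves); pivot element 5.
Divide row 3 by 5; eliminate column x1 from the other rows.
z-row update in column x2: -7 − (-6)·(4/5) = -11/5.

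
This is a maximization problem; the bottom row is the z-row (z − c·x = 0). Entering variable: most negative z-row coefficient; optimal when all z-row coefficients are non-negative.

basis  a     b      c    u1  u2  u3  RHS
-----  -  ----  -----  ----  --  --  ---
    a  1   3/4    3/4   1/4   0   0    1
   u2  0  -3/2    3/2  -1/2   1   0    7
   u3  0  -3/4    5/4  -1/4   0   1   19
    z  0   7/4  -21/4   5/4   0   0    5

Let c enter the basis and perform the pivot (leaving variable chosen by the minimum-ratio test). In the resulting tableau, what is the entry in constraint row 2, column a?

-2

Ratio test on column c — row 1: 1/(3/4) = 4/3; row 2: 7/(3/2) = 14/3; row 3: 19/(5/4) = 76/5. Minimum is 4/3 at row 1 (a leaves); pivot element 3/4.
Divide row 1 by 3/4; eliminate column c from the other rows.
Row 2 update in column a: 0 − (3/2)·(4/3) = -2.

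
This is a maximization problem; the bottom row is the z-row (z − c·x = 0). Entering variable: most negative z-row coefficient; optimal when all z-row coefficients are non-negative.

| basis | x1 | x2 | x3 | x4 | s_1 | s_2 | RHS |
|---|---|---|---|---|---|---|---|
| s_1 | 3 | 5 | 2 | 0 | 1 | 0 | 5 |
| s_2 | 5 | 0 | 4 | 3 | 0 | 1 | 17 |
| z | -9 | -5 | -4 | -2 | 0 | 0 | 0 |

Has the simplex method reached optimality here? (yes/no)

no

The z-row has a negative entry -9 in column x1, so it is not optimal.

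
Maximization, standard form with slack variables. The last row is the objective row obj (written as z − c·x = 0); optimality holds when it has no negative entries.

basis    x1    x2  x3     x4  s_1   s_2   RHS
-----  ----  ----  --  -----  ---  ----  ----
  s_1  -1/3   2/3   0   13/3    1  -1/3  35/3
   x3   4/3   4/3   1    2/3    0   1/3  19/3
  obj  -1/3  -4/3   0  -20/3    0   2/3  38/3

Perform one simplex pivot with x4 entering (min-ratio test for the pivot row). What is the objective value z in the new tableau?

Ratio test on column x4 — row 1: (35/3)/(13/3) = 35/13; row 2: (19/3)/(2/3) = 19/2. Minimum is 35/13 at row 1 (s_1 leaves); pivot element 13/3.
Pivot on row 1; the obj-row RHS becomes 38/3 − (-20/3)·(35/13) = 398/13.

398/13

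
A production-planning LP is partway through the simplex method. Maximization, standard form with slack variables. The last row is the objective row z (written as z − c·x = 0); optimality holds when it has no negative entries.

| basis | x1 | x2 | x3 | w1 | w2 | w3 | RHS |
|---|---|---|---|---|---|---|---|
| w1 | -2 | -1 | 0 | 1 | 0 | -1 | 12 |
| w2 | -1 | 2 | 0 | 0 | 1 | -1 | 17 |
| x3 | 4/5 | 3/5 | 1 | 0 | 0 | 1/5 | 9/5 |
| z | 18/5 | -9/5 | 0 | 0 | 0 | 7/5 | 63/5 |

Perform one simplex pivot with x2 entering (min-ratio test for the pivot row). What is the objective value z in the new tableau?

Ratio test on column x2 — row 1: entry -1 ≤ 0; row 2: 17/2 = 17/2; row 3: (9/5)/(3/5) = 3. Minimum is 3 at row 3 (x3 leaves); pivot element 3/5.
Pivot on row 3; the z-row RHS becomes 63/5 − (-9/5)·3 = 18.

18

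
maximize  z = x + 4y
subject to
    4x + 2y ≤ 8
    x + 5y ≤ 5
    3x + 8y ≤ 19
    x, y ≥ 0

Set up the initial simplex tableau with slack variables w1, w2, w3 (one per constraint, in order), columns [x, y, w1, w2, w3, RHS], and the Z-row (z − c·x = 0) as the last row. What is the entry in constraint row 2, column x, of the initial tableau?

1

Constraint 2 has coefficient 1 on x.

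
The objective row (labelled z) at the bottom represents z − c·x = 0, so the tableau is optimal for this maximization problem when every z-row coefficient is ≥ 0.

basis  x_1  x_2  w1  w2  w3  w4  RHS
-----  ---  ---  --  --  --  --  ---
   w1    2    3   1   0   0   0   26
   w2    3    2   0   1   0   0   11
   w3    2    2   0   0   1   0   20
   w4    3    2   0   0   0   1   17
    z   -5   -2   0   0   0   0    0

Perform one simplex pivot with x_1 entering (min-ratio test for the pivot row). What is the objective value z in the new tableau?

Ratio test on column x_1 — row 1: 26/2 = 13; row 2: 11/3 = 11/3; row 3: 20/2 = 10; row 4: 17/3 = 17/3. Minimum is 11/3 at row 2 (w2 leaves); pivot element 3.
Pivot on row 2; the z-row RHS becomes 0 − (-5)·(11/3) = 55/3.

55/3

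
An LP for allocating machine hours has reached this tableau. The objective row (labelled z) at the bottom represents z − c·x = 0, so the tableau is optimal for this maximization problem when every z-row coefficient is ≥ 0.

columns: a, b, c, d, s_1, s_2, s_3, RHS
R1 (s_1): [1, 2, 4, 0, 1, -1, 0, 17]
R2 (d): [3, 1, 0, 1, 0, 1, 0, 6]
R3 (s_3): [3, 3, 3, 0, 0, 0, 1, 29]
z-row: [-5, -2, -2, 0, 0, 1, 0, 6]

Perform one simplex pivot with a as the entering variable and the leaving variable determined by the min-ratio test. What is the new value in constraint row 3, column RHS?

Ratio test on column a — row 1: 17/1 = 17; row 2: 6/3 = 2; row 3: 29/3 = 29/3. Minimum is 2 at row 2 (d leaves); pivot element 3.
Divide row 2 by 3; eliminate column a from the other rows.
Row 3 update in column RHS: 29 − 3·2 = 23.

23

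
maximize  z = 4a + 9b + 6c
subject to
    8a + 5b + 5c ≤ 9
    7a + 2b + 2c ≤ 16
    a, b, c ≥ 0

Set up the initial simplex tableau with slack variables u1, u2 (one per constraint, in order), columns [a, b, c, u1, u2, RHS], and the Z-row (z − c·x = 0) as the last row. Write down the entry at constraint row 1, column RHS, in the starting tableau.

The RHS of constraint 1 is b_1 = 9.

9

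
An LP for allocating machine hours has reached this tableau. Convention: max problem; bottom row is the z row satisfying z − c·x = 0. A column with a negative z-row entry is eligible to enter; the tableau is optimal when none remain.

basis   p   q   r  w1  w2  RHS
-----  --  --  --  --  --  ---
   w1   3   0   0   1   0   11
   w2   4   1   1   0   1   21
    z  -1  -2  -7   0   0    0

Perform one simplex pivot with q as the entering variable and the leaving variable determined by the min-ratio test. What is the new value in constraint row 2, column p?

Ratio test on column q — row 1: entry 0 ≤ 0; row 2: 21/1 = 21. Minimum is 21 at row 2 (w2 leaves); pivot element 1.
Divide row 2 by 1; eliminate column q from the other rows.
In the new row 2, the p entry is the old entry divided by the pivot: 4/1 = 4.

4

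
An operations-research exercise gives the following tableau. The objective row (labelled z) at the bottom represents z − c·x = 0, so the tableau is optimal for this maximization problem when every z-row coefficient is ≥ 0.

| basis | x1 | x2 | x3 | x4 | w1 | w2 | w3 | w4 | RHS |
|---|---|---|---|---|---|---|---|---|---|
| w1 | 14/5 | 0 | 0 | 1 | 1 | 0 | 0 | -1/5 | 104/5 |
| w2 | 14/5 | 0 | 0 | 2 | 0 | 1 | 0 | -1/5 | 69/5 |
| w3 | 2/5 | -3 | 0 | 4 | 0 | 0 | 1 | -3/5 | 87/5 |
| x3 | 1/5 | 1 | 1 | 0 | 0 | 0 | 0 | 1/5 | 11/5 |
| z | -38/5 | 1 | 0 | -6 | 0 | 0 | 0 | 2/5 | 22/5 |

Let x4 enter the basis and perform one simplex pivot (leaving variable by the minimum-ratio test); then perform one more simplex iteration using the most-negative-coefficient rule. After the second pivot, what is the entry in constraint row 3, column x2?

-21/26

Ratio test on column x4 — row 1: (104/5)/1 = 104/5; row 2: (69/5)/2 = 69/10; row 3: (87/5)/4 = 87/20; row 4: entry 0 ≤ 0. Minimum is 87/20 at row 3 (w3 leaves); pivot element 4.
Divide row 3 by 4; eliminate column x4 from the other rows.
Second iteration: most negative z-row entry is -7 in column x1, so x1 enters.
Ratio test on column x1 — row 1: (329/20)/(27/10) = 329/54; row 2: (51/10)/(13/5) = 51/26; row 3: (87/20)/(1/10) = 87/2; row 4: (11/5)/(1/5) = 11. Minimum is 51/26 at row 2 (w2 leaves); pivot element 13/5.
Divide row 2 by 13/5; eliminate column x1 from the other rows.
After both pivots, the entry at constraint row 3, column x2 is -21/26.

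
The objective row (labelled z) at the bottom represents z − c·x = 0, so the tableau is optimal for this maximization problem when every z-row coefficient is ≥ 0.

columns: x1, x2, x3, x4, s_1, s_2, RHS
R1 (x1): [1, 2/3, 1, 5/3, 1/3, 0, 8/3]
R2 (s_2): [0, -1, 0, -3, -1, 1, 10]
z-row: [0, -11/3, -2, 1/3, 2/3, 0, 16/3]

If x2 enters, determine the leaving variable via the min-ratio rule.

x1

Column x2 entries and ratios — x1: (8/3)/(2/3) = 4; s_2: -1 ≤ 0, skip.
Smallest ratio is 4 in the row of x1, so x1 leaves.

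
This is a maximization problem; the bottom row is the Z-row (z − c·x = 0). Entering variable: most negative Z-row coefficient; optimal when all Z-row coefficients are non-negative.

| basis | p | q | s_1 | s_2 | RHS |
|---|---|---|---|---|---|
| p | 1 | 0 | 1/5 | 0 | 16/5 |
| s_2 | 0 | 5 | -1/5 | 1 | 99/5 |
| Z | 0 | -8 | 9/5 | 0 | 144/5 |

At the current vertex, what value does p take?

p is basic (row 1); its value is the RHS of that row, 16/5.

16/5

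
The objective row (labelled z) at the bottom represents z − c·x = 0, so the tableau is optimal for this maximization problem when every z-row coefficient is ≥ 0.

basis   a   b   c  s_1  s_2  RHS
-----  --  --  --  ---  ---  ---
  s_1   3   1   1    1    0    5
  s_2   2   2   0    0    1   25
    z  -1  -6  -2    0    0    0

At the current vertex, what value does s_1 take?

s_1 is basic (row 1); its value is the RHS of that row, 5.

5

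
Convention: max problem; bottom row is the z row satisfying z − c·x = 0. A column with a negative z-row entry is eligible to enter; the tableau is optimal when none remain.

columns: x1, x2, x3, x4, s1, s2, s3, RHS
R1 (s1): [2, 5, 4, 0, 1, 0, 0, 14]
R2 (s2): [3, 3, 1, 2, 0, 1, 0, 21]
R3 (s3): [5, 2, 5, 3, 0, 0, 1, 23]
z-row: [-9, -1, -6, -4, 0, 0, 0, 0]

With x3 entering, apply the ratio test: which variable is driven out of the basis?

s1

Column x3 entries and ratios — s1: 14/4 = 7/2; s2: 21/1 = 21; s3: 23/5 = 23/5.
Smallest ratio is 7/2 in the row of s1, so s1 leaves.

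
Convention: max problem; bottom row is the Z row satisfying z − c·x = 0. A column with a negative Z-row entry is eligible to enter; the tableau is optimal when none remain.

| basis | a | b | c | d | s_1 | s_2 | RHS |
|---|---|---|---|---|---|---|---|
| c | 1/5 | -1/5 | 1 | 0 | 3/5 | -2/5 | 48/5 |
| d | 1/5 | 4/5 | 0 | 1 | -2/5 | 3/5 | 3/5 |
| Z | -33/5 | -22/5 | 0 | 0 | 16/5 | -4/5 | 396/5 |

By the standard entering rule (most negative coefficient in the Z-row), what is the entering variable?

a

Negative Z-row entries: a: -33/5, b: -22/5, s_2: -4/5.
The most negative is -33/5 in column a, so a enters.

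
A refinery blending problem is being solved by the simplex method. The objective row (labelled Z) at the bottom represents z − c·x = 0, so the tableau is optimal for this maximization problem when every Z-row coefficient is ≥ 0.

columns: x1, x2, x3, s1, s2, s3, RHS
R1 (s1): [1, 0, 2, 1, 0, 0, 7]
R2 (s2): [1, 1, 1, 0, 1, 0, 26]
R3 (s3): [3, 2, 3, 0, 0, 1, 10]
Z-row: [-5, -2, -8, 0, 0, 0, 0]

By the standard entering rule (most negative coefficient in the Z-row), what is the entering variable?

Negative Z-row entries: x1: -5, x2: -2, x3: -8.
The most negative is -8 in column x3, so x3 enters.

x3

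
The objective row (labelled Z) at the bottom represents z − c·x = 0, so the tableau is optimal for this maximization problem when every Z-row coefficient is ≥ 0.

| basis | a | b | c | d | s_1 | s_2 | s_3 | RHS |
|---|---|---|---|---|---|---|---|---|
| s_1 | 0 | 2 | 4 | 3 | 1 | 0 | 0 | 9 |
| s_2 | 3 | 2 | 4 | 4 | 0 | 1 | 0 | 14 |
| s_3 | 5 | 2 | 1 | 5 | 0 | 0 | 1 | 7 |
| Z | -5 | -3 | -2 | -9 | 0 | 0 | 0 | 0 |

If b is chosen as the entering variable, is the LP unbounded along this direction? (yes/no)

Column b has positive entries in row(s) 1, 2, 3, so the ratio test bounds it — not unbounded.

no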